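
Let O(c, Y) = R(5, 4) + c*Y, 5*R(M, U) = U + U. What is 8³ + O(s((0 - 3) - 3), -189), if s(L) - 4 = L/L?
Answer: -2157/5 ≈ -431.40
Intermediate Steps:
R(M, U) = 2*U/5 (R(M, U) = (U + U)/5 = (2*U)/5 = 2*U/5)
s(L) = 5 (s(L) = 4 + L/L = 4 + 1 = 5)
O(c, Y) = 8/5 + Y*c (O(c, Y) = (⅖)*4 + c*Y = 8/5 + Y*c)
8³ + O(s((0 - 3) - 3), -189) = 8³ + (8/5 - 189*5) = 512 + (8/5 - 945) = 512 - 4717/5 = -2157/5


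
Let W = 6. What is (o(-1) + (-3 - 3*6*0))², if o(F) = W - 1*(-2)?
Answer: 25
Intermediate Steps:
o(F) = 8 (o(F) = 6 - 1*(-2) = 6 + 2 = 8)
(o(-1) + (-3 - 3*6*0))² = (8 + (-3 - 3*6*0))² = (8 + (-3 - 18*0))² = (8 + (-3 + 0))² = (8 - 3)² = 5² = 25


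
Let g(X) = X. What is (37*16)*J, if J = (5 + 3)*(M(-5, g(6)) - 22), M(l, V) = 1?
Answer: -99456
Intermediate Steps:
J = -168 (J = (5 + 3)*(1 - 22) = 8*(-21) = -168)
(37*16)*J = (37*16)*(-168) = 592*(-168) = -99456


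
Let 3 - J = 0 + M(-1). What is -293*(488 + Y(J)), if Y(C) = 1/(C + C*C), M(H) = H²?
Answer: -858197/6 ≈ -1.4303e+5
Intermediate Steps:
J = 2 (J = 3 - (0 + (-1)²) = 3 - (0 + 1) = 3 - 1*1 = 3 - 1 = 2)
Y(C) = 1/(C + C²)
-293*(488 + Y(J)) = -293*(488 + 1/(2*(1 + 2))) = -293*(488 + (½)/3) = -293*(488 + (½)*(⅓)) = -293*(488 + ⅙) = -293*2929/6 = -858197/6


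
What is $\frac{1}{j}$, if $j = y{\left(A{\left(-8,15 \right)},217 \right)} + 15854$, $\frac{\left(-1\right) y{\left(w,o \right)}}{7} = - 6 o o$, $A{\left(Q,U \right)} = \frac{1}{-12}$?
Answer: $\frac{1}{1993592} \approx 5.0161 \cdot 10^{-7}$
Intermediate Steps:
$A{\left(Q,U \right)} = - \frac{1}{12}$
$y{\left(w,o \right)} = 42 o^{2}$ ($y{\left(w,o \right)} = - 7 - 6 o o = - 7 \left(- 6 o^{2}\right) = 42 o^{2}$)
$j = 1993592$ ($j = 42 \cdot 217^{2} + 15854 = 42 \cdot 47089 + 15854 = 1977738 + 15854 = 1993592$)
$\frac{1}{j} = \frac{1}{1993592}$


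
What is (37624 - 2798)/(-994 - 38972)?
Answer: -17413/19983 ≈ -0.87139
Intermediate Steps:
(37624 - 2798)/(-994 - 38972) = 34826/(-39966) = 34826*(-1/39966) = -17413/19983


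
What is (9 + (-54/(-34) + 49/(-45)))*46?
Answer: 334282/765 ≈ 436.97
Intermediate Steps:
(9 + (-54/(-34) + 49/(-45)))*46 = (9 + (-54*(-1/34) + 49*(-1/45)))*46 = (9 + (27/17 - 49/45))*46 = (9 + 382/765)*46 = (7267/765)*46 = 334282/765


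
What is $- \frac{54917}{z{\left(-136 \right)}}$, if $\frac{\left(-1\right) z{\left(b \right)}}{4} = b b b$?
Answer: $- \frac{54917}{10061824} \approx -0.005458$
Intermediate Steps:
$z{\left(b \right)} = - 4 b^{3}$ ($z{\left(b \right)} = - 4 b b b = - 4 b^{2} b = - 4 b^{3}$)
$- \frac{54917}{z{\left(-136 \right)}} = - \frac{54917}{\left(-4\right) \left(-136\right)^{3}} = - \frac{54917}{\left(-4\right) \left(-2515456\right)} = - \frac{54917}{10061824}$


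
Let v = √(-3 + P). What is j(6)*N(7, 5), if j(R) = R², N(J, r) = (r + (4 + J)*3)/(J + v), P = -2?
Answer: 532/3 - 76*I*√5/3 ≈ 177.33 - 56.647*I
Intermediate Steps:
v = I*√5 (v = √(-3 - 2) = √(-5) = I*√5 ≈ 2.2361*I)
N(J, r) = (12 + r + 3*J)/(J + I*√5) (N(J, r) = (r + (4 + J)*3)/(J + I*√5) = (r + (12 + 3*J))/(J + I*√5) = (12 + r + 3*J)/(J + I*√5))
j(6)*N(7, 5) = 6²*((12 + 5 + 3*7)/(7 + I*√5)) = 36*((12 + 5 + 21)/(7 + I*√5)) = 36*(38/(7 + I*√5)) = 1368/(7 + I*√5)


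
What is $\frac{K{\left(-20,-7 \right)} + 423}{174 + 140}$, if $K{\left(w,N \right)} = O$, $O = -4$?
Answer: $\frac{419}{314} \approx 1.3344$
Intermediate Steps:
$K{\left(w,N \right)} = -4$
$\frac{K{\left(-20,-7 \right)} + 423}{174 + 140} = \frac{-4 + 423}{174 + 140} = \frac{419}{314}$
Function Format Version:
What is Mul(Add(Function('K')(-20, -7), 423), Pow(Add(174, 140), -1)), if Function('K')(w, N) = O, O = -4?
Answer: Rational(419, 314) ≈ 1.3344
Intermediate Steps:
Function('K')(w, N) = -4
Mul(Add(Function('K')(-20, -7), 423), Pow(Add(174, 140), -1)) = Mul(Add(-4, 423), Pow(Add(174, 140), -1)) = Mul(419, Pow(314, -1)) = Mul(419, Rational(1, 314)) = Rational(419, 314)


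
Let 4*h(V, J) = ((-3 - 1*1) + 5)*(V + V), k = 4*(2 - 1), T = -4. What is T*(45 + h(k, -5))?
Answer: -188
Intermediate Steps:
k = 4 (k = 4*1 = 4)
h(V, J) = V/2 (h(V, J) = (((-3 - 1*1) + 5)*(V + V))/4 = (((-3 - 1) + 5)*(2*V))/4 = ((-4 + 5)*(2*V))/4 = (1*(2*V))/4 = (2*V)/4 = V/2)
T*(45 + h(k, -5)) = -4*(45 + (½)*4) = -4*(45 + 2) = -4*47 = -188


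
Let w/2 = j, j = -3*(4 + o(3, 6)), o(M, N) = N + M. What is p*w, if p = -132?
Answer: 10296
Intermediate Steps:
o(M, N) = M + N
j = -39 (j = -3*(4 + (3 + 6)) = -3*(4 + 9) = -3*13 = -39)
w = -78 (w = 2*(-39) = -78)
p*w = -132*(-78) = 10296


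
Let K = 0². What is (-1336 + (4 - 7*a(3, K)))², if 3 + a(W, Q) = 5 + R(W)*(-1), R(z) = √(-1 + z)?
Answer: 1811814 - 18844*√2 ≈ 1.7852e+6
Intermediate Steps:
K = 0
a(W, Q) = 2 - √(-1 + W) (a(W, Q) = -3 + (5 + √(-1 + W)*(-1)) = -3 + (5 - √(-1 + W)) = 2 - √(-1 + W))
(-1336 + (4 - 7*a(3, K)))² = (-1336 + (4 - 7*(2 - √(-1 + 3))))² = (-1336 + (4 - 7*(2 - √2)))² = (-1336 + (4 + (-14 + 7*√2)))² = (-1336 + (-10 + 7*√2))² = (-1346 + 7*√2)²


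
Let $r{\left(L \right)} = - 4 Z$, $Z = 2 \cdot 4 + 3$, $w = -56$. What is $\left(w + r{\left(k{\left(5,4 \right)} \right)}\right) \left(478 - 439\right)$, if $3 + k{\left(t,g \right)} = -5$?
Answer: $-3900$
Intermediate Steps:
$k{\left(t,g \right)} = -8$ ($k{\left(t,g \right)} = -3 - 5 = -8$)
$Z = 11$ ($Z = 8 + 3 = 11$)
$r{\left(L \right)} = -44$ ($r{\left(L \right)} = \left(-4\right) 11 = -44$)
$\left(w + r{\left(k{\left(5,4 \right)} \right)}\right) \left(478 - 439\right) = \left(-56 - 44\right) \left(478 - 439\right) = \left(-100\right) 39 = -3900$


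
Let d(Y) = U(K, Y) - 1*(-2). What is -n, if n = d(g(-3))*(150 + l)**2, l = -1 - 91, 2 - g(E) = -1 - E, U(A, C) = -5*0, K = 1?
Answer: -6728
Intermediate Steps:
U(A, C) = 0
g(E) = 3 + E (g(E) = 2 - (-1 - E) = 2 + (1 + E) = 3 + E)
l = -92
d(Y) = 2 (d(Y) = 0 - 1*(-2) = 0 + 2 = 2)
n = 6728 (n = 2*(150 - 92)**2 = 2*58**2 = 2*3364 = 6728)
-n = -1*6728 = -6728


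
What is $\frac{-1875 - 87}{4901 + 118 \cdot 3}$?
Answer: $- \frac{1962}{5255} \approx -0.37336$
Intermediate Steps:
$\frac{-1875 - 87}{4901 + 118 \cdot 3} = - \frac{1962}{4901 + 354} = - \frac{1962}{5255}$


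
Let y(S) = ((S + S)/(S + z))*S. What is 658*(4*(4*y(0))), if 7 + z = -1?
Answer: 0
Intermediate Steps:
z = -8 (z = -7 - 1 = -8)
y(S) = 2*S²/(-8 + S) (y(S) = ((S + S)/(S - 8))*S = ((2*S)/(-8 + S))*S = (2*S/(-8 + S))*S = 2*S²/(-8 + S))
658*(4*(4*y(0))) = 658*(4*(4*(2*0²/(-8 + 0)))) = 658*(4*(4*(2*0/(-8)))) = 658*(4*(4*(2*0*(-⅛)))) = 658*(4*(4*0)) = 658*(4*0) = 658*0 = 0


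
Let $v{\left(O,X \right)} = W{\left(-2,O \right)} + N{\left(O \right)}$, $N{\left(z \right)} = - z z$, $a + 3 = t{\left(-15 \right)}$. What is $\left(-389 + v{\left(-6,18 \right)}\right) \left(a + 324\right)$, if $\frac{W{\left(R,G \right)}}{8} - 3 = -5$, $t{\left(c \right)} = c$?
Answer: $-134946$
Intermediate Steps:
$a = -18$ ($a = -3 - 15 = -18$)
$W{\left(R,G \right)} = -16$ ($W{\left(R,G \right)} = 24 + 8 \left(-5\right) = 24 - 40 = -16$)
$N{\left(z \right)} = - z^{2}$
$v{\left(O,X \right)} = -16 - O^{2}$
$\left(-389 + v{\left(-6,18 \right)}\right) \left(a + 324\right) = \left(-389 - 52\right) \left(-18 + 324\right) = \left(-389 - 52\right) 306 = \left(-441\right) 306 = -134946$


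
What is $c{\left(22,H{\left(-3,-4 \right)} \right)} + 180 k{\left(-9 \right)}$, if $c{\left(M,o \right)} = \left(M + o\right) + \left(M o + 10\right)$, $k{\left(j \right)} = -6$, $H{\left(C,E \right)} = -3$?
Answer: $-1117$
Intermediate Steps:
$c{\left(M,o \right)} = 10 + M + o + M o$ ($c{\left(M,o \right)} = \left(M + o\right) + \left(10 + M o\right) = 10 + M + o + M o$)
$c{\left(22,H{\left(-3,-4 \right)} \right)} + 180 k{\left(-9 \right)} = \left(10 + 22 - 3 + 22 \left(-3\right)\right) + 180 \left(-6\right) = \left(10 + 22 - 3 - 66\right) - 1080 = -37 - 1080 = -1117$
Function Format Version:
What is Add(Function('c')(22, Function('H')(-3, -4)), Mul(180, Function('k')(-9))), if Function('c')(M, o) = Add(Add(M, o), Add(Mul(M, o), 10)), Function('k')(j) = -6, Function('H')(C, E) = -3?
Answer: -1117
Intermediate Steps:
Function('c')(M, o) = Add(10, M, o, Mul(M, o)) (Function('c')(M, o) = Add(Add(M, o), Add(10, Mul(M, o))) = Add(10, M, o, Mul(M, o)))
Add(Function('c')(22, Function('H')(-3, -4)), Mul(180, Function('k')(-9))) = Add(Add(10, 22, -3, Mul(22, -3)), Mul(180, -6)) = Add(Add(10, 22, -3, -66), -1080) = Add(-37, -1080) = -1117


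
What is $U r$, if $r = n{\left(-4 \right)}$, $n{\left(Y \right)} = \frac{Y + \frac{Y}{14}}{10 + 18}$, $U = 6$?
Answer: $- \frac{45}{49} \approx -0.91837$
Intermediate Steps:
$n{\left(Y \right)} = \frac{15 Y}{392}$ ($n{\left(Y \right)} = \frac{Y + Y \frac{1}{14}}{28} = \left(Y + \frac{Y}{14}\right) \frac{1}{28} = \frac{15 Y}{14} \cdot \frac{1}{28} = \frac{15 Y}{392}$)
$r = - \frac{15}{98}$ ($r = \frac{15}{392} \left(-4\right) = - \frac{15}{98} \approx -0.15306$)
$U r = 6 \left(- \frac{15}{98}\right) = - \frac{45}{49}$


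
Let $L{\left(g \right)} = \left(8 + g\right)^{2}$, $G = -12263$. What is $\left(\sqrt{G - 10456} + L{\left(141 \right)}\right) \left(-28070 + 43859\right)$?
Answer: $350531589 + 15789 i \sqrt{22719} \approx 3.5053 \cdot 10^{8} + 2.3798 \cdot 10^{6} i$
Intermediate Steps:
$\left(\sqrt{G - 10456} + L{\left(141 \right)}\right) \left(-28070 + 43859\right) = \left(\sqrt{-12263 - 10456} + \left(8 + 141\right)^{2}\right) \left(-28070 + 43859\right) = \left(\sqrt{-22719} + 149^{2}\right) 15789 = \left(i \sqrt{22719} + 22201\right) 15789 = \left(22201 + i \sqrt{22719}\right) 15789 = 350531589 + 15789 i \sqrt{22719}$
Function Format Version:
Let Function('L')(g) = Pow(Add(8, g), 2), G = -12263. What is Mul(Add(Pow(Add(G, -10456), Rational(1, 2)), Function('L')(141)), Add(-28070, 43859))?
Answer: Add(350531589, Mul(15789, I, Pow(22719, Rational(1, 2)))) ≈ Add(3.5053e+8, Mul(2.3798e+6, I))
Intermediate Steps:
Mul(Add(Pow(Add(G, -10456), Rational(1, 2)), Function('L')(141)), Add(-28070, 43859)) = Mul(Add(Pow(Add(-12263, -10456), Rational(1, 2)), Pow(Add(8, 141), 2)), Add(-28070, 43859)) = Mul(Add(Pow(-22719, Rational(1, 2)), Pow(149, 2)), 15789) = Mul(Add(Mul(I, Pow(22719, Rational(1, 2))), 22201), 15789) = Mul(Add(22201, Mul(I, Pow(22719, Rational(1, 2)))), 15789) = Add(350531589, Mul(15789, I, Pow(22719, Rational(1, 2))))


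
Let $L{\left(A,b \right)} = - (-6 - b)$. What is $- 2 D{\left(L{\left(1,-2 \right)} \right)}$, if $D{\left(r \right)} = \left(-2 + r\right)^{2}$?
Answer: $-8$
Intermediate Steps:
$L{\left(A,b \right)} = 6 + b$
$- 2 D{\left(L{\left(1,-2 \right)} \right)} = - 2 \left(-2 + \left(6 - 2\right)\right)^{2} = - 2 \left(-2 + 4\right)^{2} = - 2 \cdot 2^{2} = \left(-2\right) 4 = -8$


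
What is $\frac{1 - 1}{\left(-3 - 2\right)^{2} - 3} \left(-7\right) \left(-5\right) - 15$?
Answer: $-15$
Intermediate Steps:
$\frac{1 - 1}{\left(-3 - 2\right)^{2} - 3} \left(-7\right) \left(-5\right) - 15 = \frac{0}{\left(-5\right)^{2} - 3} \left(-7\right) \left(-5\right) - 15 = \frac{0}{25 - 3} \left(-7\right) \left(-5\right) - 15 = \frac{0}{22} \left(-7\right) \left(-5\right) - 15 = 0 \cdot \frac{1}{22} \left(-7\right) \left(-5\right) - 15 = 0 \left(-7\right) \left(-5\right) - 15 = 0 \left(-5\right) - 15 = 0 - 15 = -15$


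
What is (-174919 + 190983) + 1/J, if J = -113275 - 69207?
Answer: 2931390847/182482 ≈ 16064.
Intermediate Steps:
J = -182482
(-174919 + 190983) + 1/J = (-174919 + 190983) + 1/(-182482) = 16064 - 1/182482 = 2931390847/182482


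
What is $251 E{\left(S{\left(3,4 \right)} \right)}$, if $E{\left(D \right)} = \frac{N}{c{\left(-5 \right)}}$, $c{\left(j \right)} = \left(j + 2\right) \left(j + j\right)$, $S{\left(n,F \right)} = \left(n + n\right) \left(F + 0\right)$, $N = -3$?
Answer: $- \frac{251}{10} \approx -25.1$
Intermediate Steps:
$S{\left(n,F \right)} = 2 F n$ ($S{\left(n,F \right)} = 2 n F = 2 F n$)
$c{\left(j \right)} = 2 j \left(2 + j\right)$ ($c{\left(j \right)} = \left(2 + j\right) 2 j = 2 j \left(2 + j\right)$)
$E{\left(D \right)} = - \frac{1}{10}$ ($E{\left(D \right)} = - \frac{3}{2 \left(-5\right) \left(2 - 5\right)} = - \frac{3}{2 \left(-5\right) \left(-3\right)} = - \frac{3}{30} = \left(-3\right) \frac{1}{30} = - \frac{1}{10}$)
$251 E{\left(S{\left(3,4 \right)} \right)} = 251 \left(- \frac{1}{10}\right) = - \frac{251}{10}$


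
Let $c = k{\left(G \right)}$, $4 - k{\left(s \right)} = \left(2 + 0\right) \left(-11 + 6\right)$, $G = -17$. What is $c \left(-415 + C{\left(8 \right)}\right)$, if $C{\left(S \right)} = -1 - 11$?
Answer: $-5978$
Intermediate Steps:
$C{\left(S \right)} = -12$ ($C{\left(S \right)} = -1 - 11 = -12$)
$k{\left(s \right)} = 14$ ($k{\left(s \right)} = 4 - \left(2 + 0\right) \left(-11 + 6\right) = 4 - 2 \left(-5\right) = 4 - -10 = 4 + 10 = 14$)
$c = 14$
$c \left(-415 + C{\left(8 \right)}\right) = 14 \left(-415 - 12\right) = 14 \left(-427\right) = -5978$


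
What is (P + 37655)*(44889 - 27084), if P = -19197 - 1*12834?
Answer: 100135320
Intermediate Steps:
P = -32031 (P = -19197 - 12834 = -32031)
(P + 37655)*(44889 - 27084) = (-32031 + 37655)*(44889 - 27084) = 5624*17805 = 100135320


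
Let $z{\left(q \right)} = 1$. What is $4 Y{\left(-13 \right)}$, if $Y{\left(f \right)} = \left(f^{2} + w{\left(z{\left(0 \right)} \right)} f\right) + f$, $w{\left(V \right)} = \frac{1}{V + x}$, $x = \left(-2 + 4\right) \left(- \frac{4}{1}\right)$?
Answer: $\frac{4420}{7} \approx 631.43$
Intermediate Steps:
$x = -8$ ($x = 2 \left(\left(-4\right) 1\right) = 2 \left(-4\right) = -8$)
$w{\left(V \right)} = \frac{1}{-8 + V}$ ($w{\left(V \right)} = \frac{1}{V - 8} = \frac{1}{-8 + V}$)
$Y{\left(f \right)} = f^{2} + \frac{6 f}{7}$ ($Y{\left(f \right)} = \left(f^{2} + \frac{f}{-8 + 1}\right) + f = \left(f^{2} + \frac{f}{-7}\right) + f = \left(f^{2} - \frac{f}{7}\right) + f = f^{2} + \frac{6 f}{7}$)
$4 Y{\left(-13 \right)} = 4 \cdot \frac{1}{7} \left(-13\right) \left(6 + 7 \left(-13\right)\right) = 4 \cdot \frac{1}{7} \left(-13\right) \left(6 - 91\right) = 4 \cdot \frac{1}{7} \left(-13\right) \left(-85\right) = 4 \cdot \frac{1105}{7} = \frac{4420}{7}$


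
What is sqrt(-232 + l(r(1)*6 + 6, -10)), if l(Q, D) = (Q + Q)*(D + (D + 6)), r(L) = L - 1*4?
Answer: 2*sqrt(26) ≈ 10.198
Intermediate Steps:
r(L) = -4 + L (r(L) = L - 4 = -4 + L)
l(Q, D) = 2*Q*(6 + 2*D) (l(Q, D) = (2*Q)*(D + (6 + D)) = (2*Q)*(6 + 2*D) = 2*Q*(6 + 2*D))
sqrt(-232 + l(r(1)*6 + 6, -10)) = sqrt(-232 + 4*((-4 + 1)*6 + 6)*(3 - 10)) = sqrt(-232 + 4*(-3*6 + 6)*(-7)) = sqrt(-232 + 4*(-18 + 6)*(-7)) = sqrt(-232 + 4*(-12)*(-7)) = sqrt(-232 + 336) = sqrt(104) = 2*sqrt(26)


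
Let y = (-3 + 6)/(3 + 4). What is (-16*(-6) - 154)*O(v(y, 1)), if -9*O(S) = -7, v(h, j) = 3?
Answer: -406/9 ≈ -45.111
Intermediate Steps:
y = 3/7 ≈ 0.42857
O(S) = 7/9 (O(S) = -⅑*(-7) = 7/9)
(-16*(-6) - 154)*O(v(y, 1)) = (-16*(-6) - 154)*(7/9) = (96 - 154)*(7/9) = -58*7/9 = -406/9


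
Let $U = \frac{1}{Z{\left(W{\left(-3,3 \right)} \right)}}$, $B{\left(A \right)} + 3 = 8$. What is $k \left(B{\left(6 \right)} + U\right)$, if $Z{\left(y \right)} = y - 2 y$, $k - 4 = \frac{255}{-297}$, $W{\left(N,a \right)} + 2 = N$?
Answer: $\frac{8086}{495} \approx 16.335$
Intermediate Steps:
$W{\left(N,a \right)} = -2 + N$
$B{\left(A \right)} = 5$ ($B{\left(A \right)} = -3 + 8 = 5$)
$k = \frac{311}{99}$ ($k = 4 + \frac{255}{-297} = 4 + 255 \left(- \frac{1}{297}\right) = 4 - \frac{85}{99} = \frac{311}{99} \approx 3.1414$)
$Z{\left(y \right)} = - y$
$U = \frac{1}{5}$ ($U = \frac{1}{\left(-1\right) \left(-2 - 3\right)} = \frac{1}{\left(-1\right) \left(-5\right)} = \frac{1}{5} \approx 0.2$)
$k \left(B{\left(6 \right)} + U\right) = \frac{311 \left(5 + \frac{1}{5}\right)}{99} = \frac{311}{99} \cdot \frac{26}{5} = \frac{8086}{495}$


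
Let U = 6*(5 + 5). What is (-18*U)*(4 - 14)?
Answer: 10800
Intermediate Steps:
U = 60 (U = 6*10 = 60)
(-18*U)*(4 - 14) = (-18*60)*(4 - 14) = -1080*(-10) = 10800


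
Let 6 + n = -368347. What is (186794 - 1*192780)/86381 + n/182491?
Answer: -32911091619/15763755071 ≈ -2.0878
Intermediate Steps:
n = -368353 (n = -6 - 368347 = -368353)
(186794 - 1*192780)/86381 + n/182491 = (186794 - 1*192780)/86381 - 368353/182491 = (186794 - 192780)*(1/86381) - 368353*1/182491 = -5986*1/86381 - 368353/182491 = -5986/86381 - 368353/182491 = -32911091619/15763755071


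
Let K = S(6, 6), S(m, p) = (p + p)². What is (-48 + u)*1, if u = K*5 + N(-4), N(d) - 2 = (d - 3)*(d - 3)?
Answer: 723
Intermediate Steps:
N(d) = 2 + (-3 + d)² (N(d) = 2 + (d - 3)*(d - 3) = 2 + (-3 + d)*(-3 + d) = 2 + (-3 + d)²)
S(m, p) = 4*p² (S(m, p) = (2*p)² = 4*p²)
K = 144 (K = 4*6² = 4*36 = 144)
u = 771 (u = 144*5 + (2 + (-3 - 4)²) = 720 + (2 + (-7)²) = 720 + (2 + 49) = 720 + 51 = 771)
(-48 + u)*1 = (-48 + 771)*1 = 723*1 = 723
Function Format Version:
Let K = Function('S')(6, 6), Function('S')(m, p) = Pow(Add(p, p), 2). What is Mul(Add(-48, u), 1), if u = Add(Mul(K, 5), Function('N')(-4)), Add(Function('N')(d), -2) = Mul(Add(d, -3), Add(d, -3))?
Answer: 723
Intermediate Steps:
Function('N')(d) = Add(2, Pow(Add(-3, d), 2)) (Function('N')(d) = Add(2, Mul(Add(d, -3), Add(d, -3))) = Add(2, Mul(Add(-3, d), Add(-3, d))) = Add(2, Pow(Add(-3, d), 2)))
Function('S')(m, p) = Mul(4, Pow(p, 2)) (Function('S')(m, p) = Pow(Mul(2, p), 2) = Mul(4, Pow(p, 2)))
K = 144 (K = Mul(4, Pow(6, 2)) = Mul(4, 36) = 144)
u = 771 (u = Add(Mul(144, 5), Add(2, Pow(Add(-3, -4), 2))) = Add(720, Add(2, Pow(-7, 2))) = Add(720, Add(2, 49)) = Add(720, 51) = 771)
Mul(Add(-48, u), 1) = Mul(Add(-48, 771), 1) = Mul(723, 1) = 723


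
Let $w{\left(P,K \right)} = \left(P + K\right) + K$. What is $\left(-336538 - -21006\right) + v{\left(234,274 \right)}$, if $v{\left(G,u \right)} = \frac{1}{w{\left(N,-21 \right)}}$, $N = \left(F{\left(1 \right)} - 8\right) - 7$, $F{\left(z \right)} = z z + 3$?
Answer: $- \frac{16723197}{53} \approx -3.1553 \cdot 10^{5}$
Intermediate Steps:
$F{\left(z \right)} = 3 + z^{2}$ ($F{\left(z \right)} = z^{2} + 3 = 3 + z^{2}$)
$N = -11$ ($N = \left(\left(3 + 1^{2}\right) - 8\right) - 7 = \left(\left(3 + 1\right) - 8\right) - 7 = \left(4 - 8\right) - 7 = -4 - 7 = -11$)
$w{\left(P,K \right)} = P + 2 K$ ($w{\left(P,K \right)} = \left(K + P\right) + K = P + 2 K$)
$v{\left(G,u \right)} = - \frac{1}{53}$ ($v{\left(G,u \right)} = \frac{1}{-11 + 2 \left(-21\right)} = \frac{1}{-11 - 42} = \frac{1}{-53} = - \frac{1}{53}$)
$\left(-336538 - -21006\right) + v{\left(234,274 \right)} = \left(-336538 - -21006\right) - \frac{1}{53} = \left(-336538 + 21006\right) - \frac{1}{53} = -315532 - \frac{1}{53} = - \frac{16723197}{53}$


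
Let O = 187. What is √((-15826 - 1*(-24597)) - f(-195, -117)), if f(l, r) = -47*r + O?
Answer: √3085 ≈ 55.543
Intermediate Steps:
f(l, r) = 187 - 47*r (f(l, r) = -47*r + 187 = 187 - 47*r)
√((-15826 - 1*(-24597)) - f(-195, -117)) = √((-15826 - 1*(-24597)) - (187 - 47*(-117))) = √((-15826 + 24597) - (187 + 5499)) = √(8771 - 1*5686) = √(8771 - 5686) = √3085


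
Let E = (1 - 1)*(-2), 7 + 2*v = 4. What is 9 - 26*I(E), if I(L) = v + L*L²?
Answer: 48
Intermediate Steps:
v = -3/2 (v = -7/2 + (½)*4 = -7/2 + 2 = -3/2 ≈ -1.5000)
E = 0 (E = 0*(-2) = 0)
I(L) = -3/2 + L³ (I(L) = -3/2 + L*L² = -3/2 + L³)
9 - 26*I(E) = 9 - 26*(-3/2 + 0³) = 9 - 26*(-3/2 + 0) = 9 - 26*(-3/2) = 9 + 39 = 48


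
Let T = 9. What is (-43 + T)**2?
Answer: 1156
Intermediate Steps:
(-43 + T)**2 = (-43 + 9)**2 = (-34)**2 = 1156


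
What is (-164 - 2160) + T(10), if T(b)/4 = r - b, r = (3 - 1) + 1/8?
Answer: -4711/2 ≈ -2355.5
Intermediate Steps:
r = 17/8 (r = 2 + ⅛ = 17/8 ≈ 2.1250)
T(b) = 17/2 - 4*b (T(b) = 4*(17/8 - b) = 17/2 - 4*b)
(-164 - 2160) + T(10) = (-164 - 2160) + (17/2 - 4*10) = -2324 + (17/2 - 40) = -2324 - 63/2 = -4711/2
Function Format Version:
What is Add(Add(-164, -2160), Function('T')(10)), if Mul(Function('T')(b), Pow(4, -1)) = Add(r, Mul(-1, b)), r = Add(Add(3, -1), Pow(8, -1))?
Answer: Rational(-4711, 2) ≈ -2355.5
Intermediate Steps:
r = Rational(17, 8) (r = Add(2, Rational(1, 8)) = Rational(17, 8) ≈ 2.1250)
Function('T')(b) = Add(Rational(17, 2), Mul(-4, b)) (Function('T')(b) = Mul(4, Add(Rational(17, 8), Mul(-1, b))) = Add(Rational(17, 2), Mul(-4, b)))
Add(Add(-164, -2160), Function('T')(10)) = Add(Add(-164, -2160), Add(Rational(17, 2), Mul(-4, 10))) = Add(-2324, Add(Rational(17, 2), -40)) = Add(-2324, Rational(-63, 2)) = Rational(-4711, 2)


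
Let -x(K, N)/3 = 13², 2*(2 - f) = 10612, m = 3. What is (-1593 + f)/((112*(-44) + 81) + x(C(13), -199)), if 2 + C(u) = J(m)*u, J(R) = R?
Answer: 6897/5354 ≈ 1.2882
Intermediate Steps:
C(u) = -2 + 3*u
f = -5304 (f = 2 - ½*10612 = 2 - 5306 = -5304)
x(K, N) = -507 (x(K, N) = -3*13² = -3*169 = -507)
(-1593 + f)/((112*(-44) + 81) + x(C(13), -199)) = (-1593 - 5304)/((112*(-44) + 81) - 507) = -6897/((-4928 + 81) - 507) = -6897/(-4847 - 507) = -6897/(-5354) = -6897*(-1/5354) = 6897/5354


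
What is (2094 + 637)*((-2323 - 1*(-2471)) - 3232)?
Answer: -8422404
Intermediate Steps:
(2094 + 637)*((-2323 - 1*(-2471)) - 3232) = 2731*((-2323 + 2471) - 3232) = 2731*(148 - 3232) = 2731*(-3084) = -8422404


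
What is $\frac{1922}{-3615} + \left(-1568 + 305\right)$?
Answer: $- \frac{4567667}{3615} \approx -1263.5$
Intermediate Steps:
$\frac{1922}{-3615} + \left(-1568 + 305\right) = 1922 \left(- \frac{1}{3615}\right) - 1263 = - \frac{1922}{3615} - 1263 = - \frac{4567667}{3615}$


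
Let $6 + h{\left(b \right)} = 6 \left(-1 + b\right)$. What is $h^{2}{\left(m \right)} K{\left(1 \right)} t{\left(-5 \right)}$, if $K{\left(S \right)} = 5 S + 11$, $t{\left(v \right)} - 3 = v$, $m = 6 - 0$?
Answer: $-18432$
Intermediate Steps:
$m = 6$ ($m = 6 + 0 = 6$)
$t{\left(v \right)} = 3 + v$
$K{\left(S \right)} = 11 + 5 S$
$h{\left(b \right)} = -12 + 6 b$ ($h{\left(b \right)} = -6 + 6 \left(-1 + b\right) = -6 + \left(-6 + 6 b\right) = -12 + 6 b$)
$h^{2}{\left(m \right)} K{\left(1 \right)} t{\left(-5 \right)} = \left(-12 + 6 \cdot 6\right)^{2} \left(11 + 5 \cdot 1\right) \left(3 - 5\right) = \left(-12 + 36\right)^{2} \left(11 + 5\right) \left(-2\right) = 24^{2} \cdot 16 \left(-2\right) = 576 \cdot 16 \left(-2\right) = 9216 \left(-2\right) = -18432$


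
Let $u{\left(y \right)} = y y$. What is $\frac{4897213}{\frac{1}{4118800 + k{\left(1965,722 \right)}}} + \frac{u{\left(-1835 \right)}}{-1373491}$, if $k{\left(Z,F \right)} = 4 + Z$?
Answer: $\frac{27717437787765661102}{1373491} \approx 2.018 \cdot 10^{13}$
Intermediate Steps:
$u{\left(y \right)} = y^{2}$
$\frac{4897213}{\frac{1}{4118800 + k{\left(1965,722 \right)}}} + \frac{u{\left(-1835 \right)}}{-1373491} = \frac{4897213}{\frac{1}{4118800 + \left(4 + 1965\right)}} + \frac{\left(-1835\right)^{2}}{-1373491} = \frac{4897213}{\frac{1}{4118800 + 1969}} + 3367225 \left(- \frac{1}{1373491}\right) = \frac{4897213}{\frac{1}{4120769}} - \frac{3367225}{1373491} = 4897213 \frac{1}{\frac{1}{4120769}} - \frac{3367225}{1373491} = 4897213 \cdot 4120769 - \frac{3367225}{1373491} = 20180283516797 - \frac{3367225}{1373491} = \frac{27717437787765661102}{1373491}$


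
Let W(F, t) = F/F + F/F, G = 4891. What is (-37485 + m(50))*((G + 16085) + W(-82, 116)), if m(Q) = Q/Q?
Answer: -786339352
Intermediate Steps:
m(Q) = 1
W(F, t) = 2 (W(F, t) = 1 + 1 = 2)
(-37485 + m(50))*((G + 16085) + W(-82, 116)) = (-37485 + 1)*((4891 + 16085) + 2) = -37484*(20976 + 2) = -37484*20978 = -786339352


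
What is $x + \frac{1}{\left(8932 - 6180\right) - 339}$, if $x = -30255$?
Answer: $- \frac{73005314}{2413} \approx -30255.0$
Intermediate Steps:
$x + \frac{1}{\left(8932 - 6180\right) - 339} = -30255 + \frac{1}{\left(8932 - 6180\right) - 339} = -30255 + \frac{1}{2752 - 339} = -30255 + \frac{1}{2413} = - \frac{73005314}{2413}$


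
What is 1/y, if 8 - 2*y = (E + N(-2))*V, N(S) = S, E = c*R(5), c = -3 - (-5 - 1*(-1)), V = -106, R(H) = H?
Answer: 1/163 ≈ 0.0061350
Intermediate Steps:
c = 1 (c = -3 - (-5 + 1) = -3 - 1*(-4) = -3 + 4 = 1)
E = 5 (E = 1*5 = 5)
y = 163 (y = 4 - (5 - 2)*(-106)/2 = 4 - 3*(-106)/2 = 4 - ½*(-318) = 4 + 159 = 163)
1/y = 1/163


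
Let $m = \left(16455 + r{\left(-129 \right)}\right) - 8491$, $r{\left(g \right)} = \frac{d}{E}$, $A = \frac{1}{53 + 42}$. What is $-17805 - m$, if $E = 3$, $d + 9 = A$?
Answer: $- \frac{7343311}{285} \approx -25766.0$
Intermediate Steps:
$A = \frac{1}{95} \approx 0.010526$
$d = - \frac{854}{95}$ ($d = -9 + \frac{1}{95} = - \frac{854}{95} \approx -8.9895$)
$r{\left(g \right)} = - \frac{854}{285}$ ($r{\left(g \right)} = - \frac{854}{95 \cdot 3} = \left(- \frac{854}{95}\right) \frac{1}{3} = - \frac{854}{285}$)
$m = \frac{2268886}{285}$ ($m = \left(16455 - \frac{854}{285}\right) - 8491 = \frac{4688821}{285} - 8491 = \frac{2268886}{285} \approx 7961.0$)
$-17805 - m = -17805 - \frac{2268886}{285} = - \frac{7343311}{285}$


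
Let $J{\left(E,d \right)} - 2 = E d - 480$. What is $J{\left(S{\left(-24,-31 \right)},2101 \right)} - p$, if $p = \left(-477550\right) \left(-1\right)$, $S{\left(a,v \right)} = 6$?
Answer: $-465422$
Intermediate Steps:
$J{\left(E,d \right)} = -478 + E d$ ($J{\left(E,d \right)} = 2 + \left(E d - 480\right) = 2 + \left(-480 + E d\right) = -478 + E d$)
$p = 477550$
$J{\left(S{\left(-24,-31 \right)},2101 \right)} - p = \left(-478 + 6 \cdot 2101\right) - 477550 = \left(-478 + 12606\right) - 477550 = 12128 - 477550 = -465422$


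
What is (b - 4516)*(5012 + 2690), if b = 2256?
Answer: -17406520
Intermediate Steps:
(b - 4516)*(5012 + 2690) = (2256 - 4516)*(5012 + 2690) = -2260*7702 = -17406520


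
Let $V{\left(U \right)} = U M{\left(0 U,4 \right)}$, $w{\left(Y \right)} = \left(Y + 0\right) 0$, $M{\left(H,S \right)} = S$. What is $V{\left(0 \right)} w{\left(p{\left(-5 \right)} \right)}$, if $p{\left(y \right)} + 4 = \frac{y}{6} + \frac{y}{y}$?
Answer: $0$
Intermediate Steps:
$p{\left(y \right)} = -3 + \frac{y}{6}$ ($p{\left(y \right)} = -4 + \left(\frac{y}{6} + \frac{y}{y}\right) = -4 + \left(y \frac{1}{6} + 1\right) = -4 + \left(\frac{y}{6} + 1\right) = -4 + \left(1 + \frac{y}{6}\right) = -3 + \frac{y}{6}$)
$w{\left(Y \right)} = 0$ ($w{\left(Y \right)} = Y 0 = 0$)
$V{\left(U \right)} = 4 U$ ($V{\left(U \right)} = U 4 = 4 U$)
$V{\left(0 \right)} w{\left(p{\left(-5 \right)} \right)} = 4 \cdot 0 \cdot 0 = 0 \cdot 0 = 0$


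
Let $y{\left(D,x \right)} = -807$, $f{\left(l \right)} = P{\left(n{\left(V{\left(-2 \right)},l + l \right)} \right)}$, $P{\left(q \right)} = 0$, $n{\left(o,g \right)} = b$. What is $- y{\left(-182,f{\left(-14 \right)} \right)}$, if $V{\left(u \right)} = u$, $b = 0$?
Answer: $807$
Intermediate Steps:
$n{\left(o,g \right)} = 0$
$f{\left(l \right)} = 0$
$- y{\left(-182,f{\left(-14 \right)} \right)} = \left(-1\right) \left(-807\right) = 807$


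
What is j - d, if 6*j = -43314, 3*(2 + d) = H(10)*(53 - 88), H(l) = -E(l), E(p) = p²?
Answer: -25151/3 ≈ -8383.7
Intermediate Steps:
H(l) = -l²
d = 3494/3 (d = -2 + ((-1*10²)*(53 - 88))/3 = -2 + (-1*100*(-35))/3 = -2 + (-100*(-35))/3 = -2 + (⅓)*3500 = -2 + 3500/3 = 3494/3 ≈ 1164.7)
j = -7219 (j = (⅙)*(-43314) = -7219)
j - d = -7219 - 1*3494/3 = -7219 - 3494/3 = -25151/3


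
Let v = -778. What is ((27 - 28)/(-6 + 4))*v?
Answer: -389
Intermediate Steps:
((27 - 28)/(-6 + 4))*v = ((27 - 28)/(-6 + 4))*(-778) = -1/(-2)*(-778) = -1*(-½)*(-778) = (½)*(-778) = -389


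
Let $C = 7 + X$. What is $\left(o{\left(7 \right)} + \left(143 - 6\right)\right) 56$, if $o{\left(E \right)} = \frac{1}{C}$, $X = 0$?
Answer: $7680$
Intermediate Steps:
$C = 7$ ($C = 7 + 0 = 7$)
$o{\left(E \right)} = \frac{1}{7}$
$\left(o{\left(7 \right)} + \left(143 - 6\right)\right) 56 = \left(\frac{1}{7} + \left(143 - 6\right)\right) 56 = \left(\frac{1}{7} + 137\right) 56 = \frac{960}{7} \cdot 56 = 7680$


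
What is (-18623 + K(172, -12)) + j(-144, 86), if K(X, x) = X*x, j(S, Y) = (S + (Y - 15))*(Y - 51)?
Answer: -23242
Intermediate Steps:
j(S, Y) = (-51 + Y)*(-15 + S + Y) (j(S, Y) = (S + (-15 + Y))*(-51 + Y) = (-15 + S + Y)*(-51 + Y) = (-51 + Y)*(-15 + S + Y))
(-18623 + K(172, -12)) + j(-144, 86) = (-18623 + 172*(-12)) + (765 + 86**2 - 66*86 - 51*(-144) - 144*86) = (-18623 - 2064) + (765 + 7396 - 5676 + 7344 - 12384) = -20687 - 2555 = -23242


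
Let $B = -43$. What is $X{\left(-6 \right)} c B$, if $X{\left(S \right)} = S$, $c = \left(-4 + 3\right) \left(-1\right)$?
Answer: $258$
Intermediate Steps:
$c = 1$ ($c = \left(-1\right) \left(-1\right) = 1$)
$X{\left(-6 \right)} c B = \left(-6\right) 1 \left(-43\right) = \left(-6\right) \left(-43\right) = 258$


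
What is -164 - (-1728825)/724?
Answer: 1610089/724 ≈ 2223.9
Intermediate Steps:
-164 - (-1728825)/724 = -164 - 1335*(-1295/724) = -164 + 1728825/724 = 1610089/724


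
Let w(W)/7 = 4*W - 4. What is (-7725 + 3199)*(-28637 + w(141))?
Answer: 111869142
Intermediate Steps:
w(W) = -28 + 28*W (w(W) = 7*(4*W - 4) = 7*(-4 + 4*W) = -28 + 28*W)
(-7725 + 3199)*(-28637 + w(141)) = (-7725 + 3199)*(-28637 + (-28 + 28*141)) = -4526*(-28637 + (-28 + 3948)) = -4526*(-28637 + 3920) = -4526*(-24717) = 111869142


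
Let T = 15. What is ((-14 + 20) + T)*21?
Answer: 441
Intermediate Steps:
((-14 + 20) + T)*21 = ((-14 + 20) + 15)*21 = (6 + 15)*21 = 21*21 = 441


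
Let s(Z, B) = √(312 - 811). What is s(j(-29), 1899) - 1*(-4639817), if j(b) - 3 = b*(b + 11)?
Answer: 4639817 + I*√499 ≈ 4.6398e+6 + 22.338*I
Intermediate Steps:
j(b) = 3 + b*(11 + b) (j(b) = 3 + b*(b + 11) = 3 + b*(11 + b))
s(Z, B) = I*√499 (s(Z, B) = √(-499) = I*√499)
s(j(-29), 1899) - 1*(-4639817) = I*√499 - 1*(-4639817) = I*√499 + 4639817 = 4639817 + I*√499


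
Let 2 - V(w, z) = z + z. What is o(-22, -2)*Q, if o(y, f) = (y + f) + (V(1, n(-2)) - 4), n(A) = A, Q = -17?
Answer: 374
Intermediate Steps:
V(w, z) = 2 - 2*z (V(w, z) = 2 - (z + z) = 2 - 2*z)
o(y, f) = 2 + f + y (o(y, f) = (y + f) + ((2 - 2*(-2)) - 4) = (f + y) + ((2 + 4) - 4) = (f + y) + (6 - 4) = (f + y) + 2 = 2 + f + y)
o(-22, -2)*Q = (2 - 2 - 22)*(-17) = -22*(-17) = 374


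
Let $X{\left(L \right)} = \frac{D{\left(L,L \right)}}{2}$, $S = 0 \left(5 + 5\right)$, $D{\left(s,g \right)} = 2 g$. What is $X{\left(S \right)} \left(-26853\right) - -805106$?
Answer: $805106$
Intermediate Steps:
$S = 0$ ($S = 0 \cdot 10 = 0$)
$X{\left(L \right)} = L$ ($X{\left(L \right)} = \frac{2 L}{2} = 2 L \frac{1}{2} = L$)
$X{\left(S \right)} \left(-26853\right) - -805106 = 0 \left(-26853\right) - -805106 = 0 + 805106 = 805106$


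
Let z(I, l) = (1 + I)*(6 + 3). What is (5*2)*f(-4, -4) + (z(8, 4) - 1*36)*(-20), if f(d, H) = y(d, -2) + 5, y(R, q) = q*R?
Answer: -770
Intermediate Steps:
y(R, q) = R*q
z(I, l) = 9 + 9*I (z(I, l) = (1 + I)*9 = 9 + 9*I)
f(d, H) = 5 - 2*d (f(d, H) = d*(-2) + 5 = -2*d + 5 = 5 - 2*d)
(5*2)*f(-4, -4) + (z(8, 4) - 1*36)*(-20) = (5*2)*(5 - 2*(-4)) + ((9 + 9*8) - 1*36)*(-20) = 10*(5 + 8) + ((9 + 72) - 36)*(-20) = 10*13 + (81 - 36)*(-20) = 130 + 45*(-20) = 130 - 900 = -770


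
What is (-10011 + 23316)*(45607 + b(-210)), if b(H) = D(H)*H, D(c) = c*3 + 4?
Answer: 2355876435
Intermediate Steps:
D(c) = 4 + 3*c (D(c) = 3*c + 4 = 4 + 3*c)
b(H) = H*(4 + 3*H) (b(H) = (4 + 3*H)*H = H*(4 + 3*H))
(-10011 + 23316)*(45607 + b(-210)) = (-10011 + 23316)*(45607 - 210*(4 + 3*(-210))) = 13305*(45607 - 210*(4 - 630)) = 13305*(45607 - 210*(-626)) = 13305*(45607 + 131460) = 13305*177067 = 2355876435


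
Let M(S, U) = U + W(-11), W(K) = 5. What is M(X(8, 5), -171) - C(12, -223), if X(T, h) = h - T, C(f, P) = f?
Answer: -178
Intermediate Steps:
M(S, U) = 5 + U (M(S, U) = U + 5 = 5 + U)
M(X(8, 5), -171) - C(12, -223) = (5 - 171) - 1*12 = -166 - 12 = -178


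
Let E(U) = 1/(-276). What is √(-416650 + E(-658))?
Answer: I*√7934682669/138 ≈ 645.48*I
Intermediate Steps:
E(U) = -1/276
√(-416650 + E(-658)) = √(-416650 - 1/276) = √(-114995401/276) = I*√7934682669/138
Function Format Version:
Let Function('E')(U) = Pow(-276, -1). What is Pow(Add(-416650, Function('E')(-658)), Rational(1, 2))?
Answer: Mul(Rational(1, 138), I, Pow(7934682669, Rational(1, 2))) ≈ Mul(645.48, I)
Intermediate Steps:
Function('E')(U) = Rational(-1, 276)
Pow(Add(-416650, Function('E')(-658)), Rational(1, 2)) = Pow(Add(-416650, Rational(-1, 276)), Rational(1, 2)) = Pow(Rational(-114995401, 276), Rational(1, 2)) = Mul(Rational(1, 138), I, Pow(7934682669, Rational(1, 2)))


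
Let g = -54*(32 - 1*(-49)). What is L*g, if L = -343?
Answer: 1500282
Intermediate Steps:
g = -4374 (g = -54*(32 + 49) = -54*81 = -4374)
L*g = -343*(-4374) = 1500282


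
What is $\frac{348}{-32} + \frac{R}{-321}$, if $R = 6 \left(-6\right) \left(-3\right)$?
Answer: $- \frac{9597}{856} \approx -11.211$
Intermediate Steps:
$R = 108$ ($R = \left(-36\right) \left(-3\right) = 108$)
$\frac{348}{-32} + \frac{R}{-321} = \frac{348}{-32} + \frac{108}{-321} = 348 \left(- \frac{1}{32}\right) + 108 \left(- \frac{1}{321}\right) = - \frac{87}{8} - \frac{36}{107} = - \frac{9597}{856}$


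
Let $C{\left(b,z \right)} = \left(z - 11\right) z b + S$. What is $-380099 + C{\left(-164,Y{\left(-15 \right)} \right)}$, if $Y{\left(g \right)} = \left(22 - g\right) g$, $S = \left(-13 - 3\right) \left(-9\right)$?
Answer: $-51897275$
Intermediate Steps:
$S = 144$ ($S = \left(-16\right) \left(-9\right) = 144$)
$Y{\left(g \right)} = g \left(22 - g\right)$
$C{\left(b,z \right)} = 144 + b z \left(-11 + z\right)$ ($C{\left(b,z \right)} = \left(z - 11\right) z b + 144 = \left(-11 + z\right) z b + 144 = z \left(-11 + z\right) b + 144 = b z \left(-11 + z\right) + 144 = 144 + b z \left(-11 + z\right)$)
$-380099 + C{\left(-164,Y{\left(-15 \right)} \right)} = -380099 - \left(-144 + 164 \cdot 225 \left(22 - -15\right)^{2} - - 27060 \left(22 - -15\right)\right) = -380099 - \left(-144 + 164 \cdot 225 \left(22 + 15\right)^{2} - - 27060 \left(22 + 15\right)\right) = -380099 - \left(-144 + 50516100 - \left(-27060\right) 37\right) = -380099 - \left(-144 + 1001220 + 50516100\right) = -380099 - 51517176 = -51897275$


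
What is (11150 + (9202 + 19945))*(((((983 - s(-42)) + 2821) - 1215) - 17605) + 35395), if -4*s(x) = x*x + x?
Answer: 1677120843/2 ≈ 8.3856e+8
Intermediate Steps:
s(x) = -x/4 - x²/4 (s(x) = -(x*x + x)/4 = -(x² + x)/4 = -(x + x²)/4 = -x/4 - x²/4)
(11150 + (9202 + 19945))*(((((983 - s(-42)) + 2821) - 1215) - 17605) + 35395) = (11150 + (9202 + 19945))*(((((983 - (-1)*(-42)*(1 - 42)/4) + 2821) - 1215) - 17605) + 35395) = (11150 + 29147)*(((((983 - (-1)*(-42)*(-41)/4) + 2821) - 1215) - 17605) + 35395) = 40297*(((((983 - 1*(-861/2)) + 2821) - 1215) - 17605) + 35395) = 40297*(((((983 + 861/2) + 2821) - 1215) - 17605) + 35395) = 40297*((((2827/2 + 2821) - 1215) - 17605) + 35395) = 40297*(((8469/2 - 1215) - 17605) + 35395) = 40297*((6039/2 - 17605) + 35395) = 40297*(-29171/2 + 35395) = 40297*(41619/2) = 1677120843/2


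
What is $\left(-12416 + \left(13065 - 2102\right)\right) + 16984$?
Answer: $15531$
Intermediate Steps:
$\left(-12416 + \left(13065 - 2102\right)\right) + 16984 = \left(-12416 + 10963\right) + 16984 = -1453 + 16984 = 15531$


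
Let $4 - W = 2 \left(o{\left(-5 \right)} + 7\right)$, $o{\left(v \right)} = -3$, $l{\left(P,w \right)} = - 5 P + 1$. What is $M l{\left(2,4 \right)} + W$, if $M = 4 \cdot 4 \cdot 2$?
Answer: $-292$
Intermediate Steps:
$l{\left(P,w \right)} = 1 - 5 P$
$M = 32$ ($M = 16 \cdot 2 = 32$)
$W = -4$ ($W = 4 - 2 \left(-3 + 7\right) = 4 - 2 \cdot 4 = 4 - 8 = -4$)
$M l{\left(2,4 \right)} + W = 32 \left(1 - 10\right) - 4 = 32 \left(-9\right) - 4 = -288 - 4 = -292$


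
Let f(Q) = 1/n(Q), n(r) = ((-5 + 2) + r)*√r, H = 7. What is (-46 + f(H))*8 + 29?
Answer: -339 + 2*√7/7 ≈ -338.24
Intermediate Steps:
n(r) = √r*(-3 + r) (n(r) = (-3 + r)*√r = √r*(-3 + r))
f(Q) = 1/(√Q*(-3 + Q))
(-46 + f(H))*8 + 29 = (-46 + 1/(√7*(-3 + 7)))*8 + 29 = (-46 + (√7/7)/4)*8 + 29 = (-46 + (√7/7)*(¼))*8 + 29 = (-46 + √7/28)*8 + 29 = (-368 + 2*√7/7) + 29 = -339 + 2*√7/7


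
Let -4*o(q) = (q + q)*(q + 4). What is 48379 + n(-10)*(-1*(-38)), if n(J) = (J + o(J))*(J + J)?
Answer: 78779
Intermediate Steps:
o(q) = -q*(4 + q)/2 (o(q) = -(q + q)*(q + 4)/4 = -2*q*(4 + q)/4 = -q*(4 + q)/2)
n(J) = 2*J*(J - J*(4 + J)/2) (n(J) = (J - J*(4 + J)/2)*(J + J) = (J - J*(4 + J)/2)*(2*J) = 2*J*(J - J*(4 + J)/2))
48379 + n(-10)*(-1*(-38)) = 48379 + (-1*(-10)²*(2 - 10))*(-1*(-38)) = 48379 - 1*100*(-8)*38 = 48379 + 800*38 = 48379 + 30400 = 78779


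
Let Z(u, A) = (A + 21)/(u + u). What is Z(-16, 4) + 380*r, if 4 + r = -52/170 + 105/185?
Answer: -28608749/20128 ≈ -1421.3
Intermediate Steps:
Z(u, A) = (21 + A)/(2*u) (Z(u, A) = (21 + A)/((2*u)) = (21 + A)*(1/(2*u)) = (21 + A)/(2*u))
r = -11757/3145 (r = -4 + (-52/170 + 105/185) = -4 + (-52*1/170 + 105*(1/185)) = -4 + (-26/85 + 21/37) = -4 + 823/3145 = -11757/3145 ≈ -3.7383)
Z(-16, 4) + 380*r = (½)*(21 + 4)/(-16) + 380*(-11757/3145) = (½)*(-1/16)*25 - 893532/629 = -25/32 - 893532/629 = -28608749/20128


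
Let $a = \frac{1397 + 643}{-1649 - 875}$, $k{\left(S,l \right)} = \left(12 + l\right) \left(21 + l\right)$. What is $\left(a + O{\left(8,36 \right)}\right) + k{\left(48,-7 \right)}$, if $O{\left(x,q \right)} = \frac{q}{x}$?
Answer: $\frac{92999}{1262} \approx 73.692$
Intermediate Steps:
$a = - \frac{510}{631}$ ($a = \frac{2040}{-2524} = 2040 \left(- \frac{1}{2524}\right) = - \frac{510}{631} \approx -0.80824$)
$\left(a + O{\left(8,36 \right)}\right) + k{\left(48,-7 \right)} = \left(- \frac{510}{631} + \frac{36}{8}\right) + \left(252 + \left(-7\right)^{2} + 33 \left(-7\right)\right) = \left(- \frac{510}{631} + 36 \cdot \frac{1}{8}\right) + \left(252 + 49 - 231\right) = \left(- \frac{510}{631} + \frac{9}{2}\right) + 70 = \frac{4659}{1262} + 70 = \frac{92999}{1262}$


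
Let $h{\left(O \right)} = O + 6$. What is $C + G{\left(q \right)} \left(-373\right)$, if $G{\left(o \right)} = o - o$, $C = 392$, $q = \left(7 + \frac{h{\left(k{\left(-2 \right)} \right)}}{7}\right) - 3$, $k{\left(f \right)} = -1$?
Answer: $392$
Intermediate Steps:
$h{\left(O \right)} = 6 + O$
$q = \frac{33}{7}$ ($q = \left(7 + \frac{6 - 1}{7}\right) - 3 = \left(7 + 5 \cdot \frac{1}{7}\right) - 3 = \left(7 + \frac{5}{7}\right) - 3 = \frac{54}{7} - 3 = \frac{33}{7} \approx 4.7143$)
$G{\left(o \right)} = 0$
$C + G{\left(q \right)} \left(-373\right) = 392 + 0 \left(-373\right) = 392 + 0 = 392$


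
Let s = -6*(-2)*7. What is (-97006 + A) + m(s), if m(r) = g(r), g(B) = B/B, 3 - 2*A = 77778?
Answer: -271785/2 ≈ -1.3589e+5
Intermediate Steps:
A = -77775/2 (A = 3/2 - 1/2*77778 = 3/2 - 38889 = -77775/2 ≈ -38888.)
g(B) = 1
s = 84 (s = 12*7 = 84)
m(r) = 1
(-97006 + A) + m(s) = (-97006 - 77775/2) + 1 = -271787/2 + 1 = -271785/2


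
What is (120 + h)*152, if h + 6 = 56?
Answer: 25840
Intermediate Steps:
h = 50 (h = -6 + 56 = 50)
(120 + h)*152 = (120 + 50)*152 = 170*152 = 25840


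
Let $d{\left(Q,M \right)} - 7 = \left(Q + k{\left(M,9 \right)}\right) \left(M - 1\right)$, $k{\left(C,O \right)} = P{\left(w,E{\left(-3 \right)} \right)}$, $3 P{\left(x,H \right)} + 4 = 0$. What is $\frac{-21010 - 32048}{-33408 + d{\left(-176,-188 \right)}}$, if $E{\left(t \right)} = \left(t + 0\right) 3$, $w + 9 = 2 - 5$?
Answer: $- \frac{53058}{115} \approx -461.37$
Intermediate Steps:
$w = -12$ ($w = -9 + \left(2 - 5\right) = -9 - 3 = -12$)
$E{\left(t \right)} = 3 t$ ($E{\left(t \right)} = t 3 = 3 t$)
$P{\left(x,H \right)} = - \frac{4}{3}$ ($P{\left(x,H \right)} = - \frac{4}{3} + \frac{1}{3} \cdot 0 = - \frac{4}{3} + 0 = - \frac{4}{3}$)
$k{\left(C,O \right)} = - \frac{4}{3}$
$d{\left(Q,M \right)} = 7 + \left(-1 + M\right) \left(- \frac{4}{3} + Q\right)$ ($d{\left(Q,M \right)} = 7 + \left(Q - \frac{4}{3}\right) \left(M - 1\right) = 7 + \left(- \frac{4}{3} + Q\right) \left(-1 + M\right) = 7 + \left(-1 + M\right) \left(- \frac{4}{3} + Q\right)$)
$\frac{-21010 - 32048}{-33408 + d{\left(-176,-188 \right)}} = \frac{-21010 - 32048}{-33408 - -33523} = - \frac{53058}{-33408 + \left(\frac{25}{3} + 176 + \frac{752}{3} + 33088\right)} = - \frac{53058}{-33408 + 33523} = - \frac{53058}{115}$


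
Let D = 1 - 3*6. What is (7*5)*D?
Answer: -595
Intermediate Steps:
D = -17 (D = 1 - 18 = -17)
(7*5)*D = (7*5)*(-17) = 35*(-17) = -595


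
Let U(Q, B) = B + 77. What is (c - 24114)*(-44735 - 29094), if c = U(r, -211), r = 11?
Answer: 1790205592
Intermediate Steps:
U(Q, B) = 77 + B
c = -134 (c = 77 - 211 = -134)
(c - 24114)*(-44735 - 29094) = (-134 - 24114)*(-44735 - 29094) = -24248*(-73829) = 1790205592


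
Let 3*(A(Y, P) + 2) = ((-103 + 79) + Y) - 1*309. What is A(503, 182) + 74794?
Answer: 224546/3 ≈ 74849.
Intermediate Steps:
A(Y, P) = -113 + Y/3 (A(Y, P) = -2 + (((-103 + 79) + Y) - 1*309)/3 = -2 + ((-24 + Y) - 309)/3 = -2 + (-333 + Y)/3 = -2 + (-111 + Y/3) = -113 + Y/3)
A(503, 182) + 74794 = (-113 + (⅓)*503) + 74794 = (-113 + 503/3) + 74794 = 164/3 + 74794 = 224546/3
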